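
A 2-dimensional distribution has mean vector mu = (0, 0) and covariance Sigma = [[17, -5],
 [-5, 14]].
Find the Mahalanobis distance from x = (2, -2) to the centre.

Step 1 — centre the observation: (x - mu) = (2, -2).

Step 2 — invert Sigma. det(Sigma) = 17·14 - (-5)² = 213.
  Sigma^{-1} = (1/det) · [[d, -b], [-b, a]] = [[0.0657, 0.0235],
 [0.0235, 0.0798]].

Step 3 — form the quadratic (x - mu)^T · Sigma^{-1} · (x - mu):
  Sigma^{-1} · (x - mu) = (0.0845, -0.1127).
  (x - mu)^T · [Sigma^{-1} · (x - mu)] = (2)·(0.0845) + (-2)·(-0.1127) = 0.3944.

Step 4 — take square root: d = √(0.3944) ≈ 0.628.

d(x, mu) = √(0.3944) ≈ 0.628


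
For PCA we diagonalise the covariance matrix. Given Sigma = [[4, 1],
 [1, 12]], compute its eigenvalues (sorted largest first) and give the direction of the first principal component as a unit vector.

Step 1 — characteristic polynomial of 2×2 Sigma:
  det(Sigma - λI) = λ² - trace · λ + det = 0.
  trace = 4 + 12 = 16, det = 4·12 - (1)² = 47.
Step 2 — discriminant:
  Δ = trace² - 4·det = 256 - 188 = 68.
Step 3 — eigenvalues:
  λ = (trace ± √Δ)/2 = (16 ± 8.2462)/2,
  λ_1 = 12.1231,  λ_2 = 3.8769.

Step 4 — unit eigenvector for λ_1: solve (Sigma - λ_1 I)v = 0. First row:
  (4 - 12.1231)·v_x + (1)·v_y = 0, i.e. (-8.1231)·v_x + (1)·v_y = 0,
  so v ∝ (b, λ_1 - a) = (1, 8.1231) = u.
  ||u|| = √((1)² + (8.1231)²) = √(66.9848) ≈ 8.1844,
  v_1 = u/||u|| ≈ (0.1222, 0.9925) (||v_1|| = 1).

λ_1 = 12.1231,  λ_2 = 3.8769;  v_1 ≈ (0.1222, 0.9925)


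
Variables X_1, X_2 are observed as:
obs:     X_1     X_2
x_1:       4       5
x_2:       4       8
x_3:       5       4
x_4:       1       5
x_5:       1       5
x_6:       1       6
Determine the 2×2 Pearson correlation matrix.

Step 1 — column means:
  mean(X_1) = (4 + 4 + 5 + 1 + 1 + 1) / 6 = 16/6 = 2.6667
  mean(X_2) = (5 + 8 + 4 + 5 + 5 + 6) / 6 = 33/6 = 5.5

Step 2 — sample variances and covariances s[i,j] = (1/(n-1)) · Σ_k (x_{k,i} - mean_i) · (x_{k,j} - mean_j), with n-1 = 5:
  s[X_1,X_1] = ((1.3333)·(1.3333) + (1.3333)·(1.3333) + (2.3333)·(2.3333) + (-1.6667)·(-1.6667) + (-1.6667)·(-1.6667) + (-1.6667)·(-1.6667)) / 5 = 17.3333/5 = 3.4667
  s[X_1,X_2] = ((1.3333)·(-0.5) + (1.3333)·(2.5) + (2.3333)·(-1.5) + (-1.6667)·(-0.5) + (-1.6667)·(-0.5) + (-1.6667)·(0.5)) / 5 = 0/5 = 0
  s[X_2,X_2] = ((-0.5)·(-0.5) + (2.5)·(2.5) + (-1.5)·(-1.5) + (-0.5)·(-0.5) + (-0.5)·(-0.5) + (0.5)·(0.5)) / 5 = 9.5/5 = 1.9
  Sample standard deviations s_i = √(s[i,i]):
  s(X_1) = √(3.4667) = 1.8619
  s(X_2) = √(1.9) = 1.3784

Step 3 — r_{ij} = s_{ij} / (s_i · s_j):
  r[X_1,X_1] = 1 (diagonal).
  r[X_1,X_2] = 0 / (1.8619 · 1.3784) = 0 / 2.5665 = 0
  r[X_2,X_2] = 1 (diagonal).

R is symmetric with unit diagonal. Assembling:

R = [[1, 0],
 [0, 1]]


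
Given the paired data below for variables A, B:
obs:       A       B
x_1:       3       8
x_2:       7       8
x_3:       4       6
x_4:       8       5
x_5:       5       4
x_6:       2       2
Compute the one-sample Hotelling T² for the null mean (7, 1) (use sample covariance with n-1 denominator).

Step 1 — sample mean vector:
  mean(A) = (3 + 7 + 4 + 8 + 5 + 2) / 6 = 29/6 = 4.8333
  mean(B) = (8 + 8 + 6 + 5 + 4 + 2) / 6 = 33/6 = 5.5
  x̄ = (4.8333, 5.5),  deviation x̄ - mu_0 = (4.8333, 5.5) - (7, 1) = (-2.1667, 4.5).

Step 2 — sample covariance matrix, S[i,j] = (1/(n-1)) · Σ_k (x_{k,i} - mean_i) · (x_{k,j} - mean_j), divisor n-1 = 5:
  S[A,A] = ((-1.8333)·(-1.8333) + (2.1667)·(2.1667) + (-0.8333)·(-0.8333) + (3.1667)·(3.1667) + (0.1667)·(0.1667) + (-2.8333)·(-2.8333)) / 5 = 26.8333/5 = 5.3667
  S[A,B] = ((-1.8333)·(2.5) + (2.1667)·(2.5) + (-0.8333)·(0.5) + (3.1667)·(-0.5) + (0.1667)·(-1.5) + (-2.8333)·(-3.5)) / 5 = 8.5/5 = 1.7
  S[B,B] = ((2.5)·(2.5) + (2.5)·(2.5) + (0.5)·(0.5) + (-0.5)·(-0.5) + (-1.5)·(-1.5) + (-3.5)·(-3.5)) / 5 = 27.5/5 = 5.5
  S = [[5.3667, 1.7],
 [1.7, 5.5]].

Step 3 — invert S. det(S) = 5.3667·5.5 - (1.7)² = 26.6267.
  S^{-1} = (1/det) · [[d, -b], [-b, a]] = [[0.2066, -0.0638],
 [-0.0638, 0.2016]].

Step 4 — quadratic form (x̄ - mu_0)^T · S^{-1} · (x̄ - mu_0):
  S^{-1} · (x̄ - mu_0) = (-0.7349, 1.0453),
  (x̄ - mu_0)^T · [...] = (-2.1667)·(-0.7349) + (4.5)·(1.0453) = 6.2961.

Step 5 — scale by n: T² = 6 · 6.2961 = 37.7767.

T² ≈ 37.7767


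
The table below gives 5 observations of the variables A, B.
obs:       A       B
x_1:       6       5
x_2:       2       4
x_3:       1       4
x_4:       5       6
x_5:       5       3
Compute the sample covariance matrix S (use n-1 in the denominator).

Step 1 — column means:
  mean(A) = (6 + 2 + 1 + 5 + 5) / 5 = 19/5 = 3.8
  mean(B) = (5 + 4 + 4 + 6 + 3) / 5 = 22/5 = 4.4

Step 2 — sample covariance S[i,j] = (1/(n-1)) · Σ_k (x_{k,i} - mean_i) · (x_{k,j} - mean_j), with n-1 = 4.
  S[A,A] = ((2.2)·(2.2) + (-1.8)·(-1.8) + (-2.8)·(-2.8) + (1.2)·(1.2) + (1.2)·(1.2)) / 4 = 18.8/4 = 4.7
  S[A,B] = ((2.2)·(0.6) + (-1.8)·(-0.4) + (-2.8)·(-0.4) + (1.2)·(1.6) + (1.2)·(-1.4)) / 4 = 3.4/4 = 0.85
  S[B,B] = ((0.6)·(0.6) + (-0.4)·(-0.4) + (-0.4)·(-0.4) + (1.6)·(1.6) + (-1.4)·(-1.4)) / 4 = 5.2/4 = 1.3

S is symmetric (S[j,i] = S[i,j]). Assembling:

S = [[4.7, 0.85],
 [0.85, 1.3]]


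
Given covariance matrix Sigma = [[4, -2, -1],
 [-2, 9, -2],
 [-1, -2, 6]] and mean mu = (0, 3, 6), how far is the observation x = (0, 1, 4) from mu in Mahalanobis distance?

Step 1 — centre the observation: (x - mu) = (0, -2, -2).

Step 2 — invert Sigma (cofactor / det for 3×3, or solve directly):
  Sigma^{-1} = [[0.3145, 0.0881, 0.0818],
 [0.0881, 0.1447, 0.0629],
 [0.0818, 0.0629, 0.2013]].

Step 3 — form the quadratic (x - mu)^T · Sigma^{-1} · (x - mu):
  Sigma^{-1} · (x - mu) = (-0.3396, -0.4151, -0.5283).
  (x - mu)^T · [Sigma^{-1} · (x - mu)] = (0)·(-0.3396) + (-2)·(-0.4151) + (-2)·(-0.5283) = 1.8868.

Step 4 — take square root: d = √(1.8868) ≈ 1.3736.

d(x, mu) = √(1.8868) ≈ 1.3736


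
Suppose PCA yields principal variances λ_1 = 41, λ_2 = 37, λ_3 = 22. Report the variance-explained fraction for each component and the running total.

Step 1 — total variance = trace(Sigma) = Σ λ_i = 41 + 37 + 22 = 100.

Step 2 — fraction explained by component i = λ_i / Σ λ:
  PC1: 41/100 = 0.41
  PC2: 37/100 = 0.37
  PC3: 22/100 = 0.22

Step 3 — cumulative fraction after k components = (λ_1 + ... + λ_k) / Σ λ:
  k = 1: 41/100 = 0.41
  k = 2: (41 + 37)/100 = 78/100 = 0.78
  k = 3: (41 + 37 + 22)/100 = 100/100 = 1

Summary (fraction, with percent):

explained: PC1 0.41 (41%), PC2 0.37 (37%), PC3 0.22 (22%);  cumulative: 0.41, 0.78, 1


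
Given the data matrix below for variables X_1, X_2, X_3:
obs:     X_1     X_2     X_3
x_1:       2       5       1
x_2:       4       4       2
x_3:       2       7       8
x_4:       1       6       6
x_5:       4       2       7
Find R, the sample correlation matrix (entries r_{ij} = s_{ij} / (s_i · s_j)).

Step 1 — column means:
  mean(X_1) = (2 + 4 + 2 + 1 + 4) / 5 = 13/5 = 2.6
  mean(X_2) = (5 + 4 + 7 + 6 + 2) / 5 = 24/5 = 4.8
  mean(X_3) = (1 + 2 + 8 + 6 + 7) / 5 = 24/5 = 4.8

Step 2 — sample variances and covariances s[i,j] = (1/(n-1)) · Σ_k (x_{k,i} - mean_i) · (x_{k,j} - mean_j), with n-1 = 4:
  s[X_1,X_1] = ((-0.6)·(-0.6) + (1.4)·(1.4) + (-0.6)·(-0.6) + (-1.6)·(-1.6) + (1.4)·(1.4)) / 4 = 7.2/4 = 1.8
  s[X_1,X_2] = ((-0.6)·(0.2) + (1.4)·(-0.8) + (-0.6)·(2.2) + (-1.6)·(1.2) + (1.4)·(-2.8)) / 4 = -8.4/4 = -2.1
  s[X_1,X_3] = ((-0.6)·(-3.8) + (1.4)·(-2.8) + (-0.6)·(3.2) + (-1.6)·(1.2) + (1.4)·(2.2)) / 4 = -2.4/4 = -0.6
  s[X_2,X_2] = ((0.2)·(0.2) + (-0.8)·(-0.8) + (2.2)·(2.2) + (1.2)·(1.2) + (-2.8)·(-2.8)) / 4 = 14.8/4 = 3.7
  s[X_2,X_3] = ((0.2)·(-3.8) + (-0.8)·(-2.8) + (2.2)·(3.2) + (1.2)·(1.2) + (-2.8)·(2.2)) / 4 = 3.8/4 = 0.95
  s[X_3,X_3] = ((-3.8)·(-3.8) + (-2.8)·(-2.8) + (3.2)·(3.2) + (1.2)·(1.2) + (2.2)·(2.2)) / 4 = 38.8/4 = 9.7
  Sample standard deviations s_i = √(s[i,i]):
  s(X_1) = √(1.8) = 1.3416
  s(X_2) = √(3.7) = 1.9235
  s(X_3) = √(9.7) = 3.1145

Step 3 — r_{ij} = s_{ij} / (s_i · s_j):
  r[X_1,X_1] = 1 (diagonal).
  r[X_1,X_2] = -2.1 / (1.3416 · 1.9235) = -2.1 / 2.5807 = -0.8137
  r[X_1,X_3] = -0.6 / (1.3416 · 3.1145) = -0.6 / 4.1785 = -0.1436
  r[X_2,X_2] = 1 (diagonal).
  r[X_2,X_3] = 0.95 / (1.9235 · 3.1145) = 0.95 / 5.9908 = 0.1586
  r[X_3,X_3] = 1 (diagonal).

R is symmetric with unit diagonal. Assembling:

R = [[1, -0.8137, -0.1436],
 [-0.8137, 1, 0.1586],
 [-0.1436, 0.1586, 1]]


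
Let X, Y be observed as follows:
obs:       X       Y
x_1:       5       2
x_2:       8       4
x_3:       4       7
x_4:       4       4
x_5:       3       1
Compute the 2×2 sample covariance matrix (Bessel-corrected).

Step 1 — column means:
  mean(X) = (5 + 8 + 4 + 4 + 3) / 5 = 24/5 = 4.8
  mean(Y) = (2 + 4 + 7 + 4 + 1) / 5 = 18/5 = 3.6

Step 2 — sample covariance S[i,j] = (1/(n-1)) · Σ_k (x_{k,i} - mean_i) · (x_{k,j} - mean_j), with n-1 = 4.
  S[X,X] = ((0.2)·(0.2) + (3.2)·(3.2) + (-0.8)·(-0.8) + (-0.8)·(-0.8) + (-1.8)·(-1.8)) / 4 = 14.8/4 = 3.7
  S[X,Y] = ((0.2)·(-1.6) + (3.2)·(0.4) + (-0.8)·(3.4) + (-0.8)·(0.4) + (-1.8)·(-2.6)) / 4 = 2.6/4 = 0.65
  S[Y,Y] = ((-1.6)·(-1.6) + (0.4)·(0.4) + (3.4)·(3.4) + (0.4)·(0.4) + (-2.6)·(-2.6)) / 4 = 21.2/4 = 5.3

S is symmetric (S[j,i] = S[i,j]). Assembling:

S = [[3.7, 0.65],
 [0.65, 5.3]]


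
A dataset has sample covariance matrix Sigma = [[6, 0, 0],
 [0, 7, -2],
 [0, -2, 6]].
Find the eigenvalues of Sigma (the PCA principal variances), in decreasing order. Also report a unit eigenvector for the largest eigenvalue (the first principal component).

Step 1 — characteristic polynomial p(λ) = det(λI - Sigma) = λ³ - tr·λ² + c_1·λ - det, where tr = trace, c_1 = sum of the principal 2×2 minors, det = det(Sigma):
  tr = 6 + 7 + 6 = 19,
  c_1 = (6·7 - (0)²) + (6·6 - (0)²) + (7·6 - (-2)²) = 42 + 36 + 38 = 116,
  det = 6·(7·6 - (-2)²) - (0)·((0)·6 - (-2)·(0)) + (0)·((0)·(-2) - 7·(0)) = 6·(38) - (0)·(0) + (0)·(0) = 228.
  So p(λ) = λ³ - 19λ² + 116λ - 228.
Step 2 — look for an integer root (rational root theorem: any rational root is an integer divisor of 228). Testing λ = 6:
  p(6) = 216 - 684 + 696 - 228 = 0  ✓
  Dividing out (λ - 6): p(λ) = (λ - 6)(λ² - 13λ + 38).
Step 3 — remaining eigenvalues from the quadratic λ² - 13λ + 38 = 0:
  Δ = 13² - 4·38 = 169 - 152 = 17,  λ = (13 ± √17)/2 = (13 ± 4.1231)/2 ≈ 8.5616 or 4.4384.
  Sorted: λ_1 = 8.5616,  λ_2 = 6,  λ_3 = 4.4384  (check: sum = 19 = tr ✓).

Step 4 — unit eigenvector for λ_1 ≈ 8.5616: v spans the null space of (Sigma - λ_1 I), whose rows are
  r_1 = (-2.5616, 0, 0),  r_2 = (0, -1.5616, -2),  r_3 = (0, -2, -2.5616).
  v is orthogonal to every row, so take v ∝ r_1 × r_2 = ((0)·(-2) - (0)·(-1.5616), (0)·(0) - (-2.5616)·(-2), (-2.5616)·(-1.5616) - (0)·(0)) ≈ (0, -5.1231, 4).
  Rescale (multiply by -1 so the first nonzero entry is positive): u = (0, 5.1231, -4).
  ||u|| = √((0)² + (5.1231)² + (-4)²) = √(42.2462) ≈ 6.4997,  v_1 = u/||u|| ≈ (0, 0.7882, -0.6154) (||v_1|| = 1).

λ_1 = 8.5616,  λ_2 = 6,  λ_3 = 4.4384;  v_1 ≈ (0, 0.7882, -0.6154)


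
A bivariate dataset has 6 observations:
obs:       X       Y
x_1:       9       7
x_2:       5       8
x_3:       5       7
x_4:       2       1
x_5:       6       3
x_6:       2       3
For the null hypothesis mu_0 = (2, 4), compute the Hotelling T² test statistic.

Step 1 — sample mean vector:
  mean(X) = (9 + 5 + 5 + 2 + 6 + 2) / 6 = 29/6 = 4.8333
  mean(Y) = (7 + 8 + 7 + 1 + 3 + 3) / 6 = 29/6 = 4.8333
  x̄ = (4.8333, 4.8333),  deviation x̄ - mu_0 = (4.8333, 4.8333) - (2, 4) = (2.8333, 0.8333).

Step 2 — sample covariance matrix, S[i,j] = (1/(n-1)) · Σ_k (x_{k,i} - mean_i) · (x_{k,j} - mean_j), divisor n-1 = 5:
  S[X,X] = ((4.1667)·(4.1667) + (0.1667)·(0.1667) + (0.1667)·(0.1667) + (-2.8333)·(-2.8333) + (1.1667)·(1.1667) + (-2.8333)·(-2.8333)) / 5 = 34.8333/5 = 6.9667
  S[X,Y] = ((4.1667)·(2.1667) + (0.1667)·(3.1667) + (0.1667)·(2.1667) + (-2.8333)·(-3.8333) + (1.1667)·(-1.8333) + (-2.8333)·(-1.8333)) / 5 = 23.8333/5 = 4.7667
  S[Y,Y] = ((2.1667)·(2.1667) + (3.1667)·(3.1667) + (2.1667)·(2.1667) + (-3.8333)·(-3.8333) + (-1.8333)·(-1.8333) + (-1.8333)·(-1.8333)) / 5 = 40.8333/5 = 8.1667
  S = [[6.9667, 4.7667],
 [4.7667, 8.1667]].

Step 3 — invert S. det(S) = 6.9667·8.1667 - (4.7667)² = 34.1733.
  S^{-1} = (1/det) · [[d, -b], [-b, a]] = [[0.239, -0.1395],
 [-0.1395, 0.2039]].

Step 4 — quadratic form (x̄ - mu_0)^T · S^{-1} · (x̄ - mu_0):
  S^{-1} · (x̄ - mu_0) = (0.5609, -0.2253),
  (x̄ - mu_0)^T · [...] = (2.8333)·(0.5609) + (0.8333)·(-0.2253) = 1.4014.

Step 5 — scale by n: T² = 6 · 1.4014 = 8.4081.

T² ≈ 8.4081


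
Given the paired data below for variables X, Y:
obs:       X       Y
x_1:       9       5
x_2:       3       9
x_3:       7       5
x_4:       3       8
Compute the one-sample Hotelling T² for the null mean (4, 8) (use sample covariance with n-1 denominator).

Step 1 — sample mean vector:
  mean(X) = (9 + 3 + 7 + 3) / 4 = 22/4 = 5.5
  mean(Y) = (5 + 9 + 5 + 8) / 4 = 27/4 = 6.75
  x̄ = (5.5, 6.75),  deviation x̄ - mu_0 = (5.5, 6.75) - (4, 8) = (1.5, -1.25).

Step 2 — sample covariance matrix, S[i,j] = (1/(n-1)) · Σ_k (x_{k,i} - mean_i) · (x_{k,j} - mean_j), divisor n-1 = 3:
  S[X,X] = ((3.5)·(3.5) + (-2.5)·(-2.5) + (1.5)·(1.5) + (-2.5)·(-2.5)) / 3 = 27/3 = 9
  S[X,Y] = ((3.5)·(-1.75) + (-2.5)·(2.25) + (1.5)·(-1.75) + (-2.5)·(1.25)) / 3 = -17.5/3 = -5.8333
  S[Y,Y] = ((-1.75)·(-1.75) + (2.25)·(2.25) + (-1.75)·(-1.75) + (1.25)·(1.25)) / 3 = 12.75/3 = 4.25
  S = [[9, -5.8333],
 [-5.8333, 4.25]].

Step 3 — invert S. det(S) = 9·4.25 - (-5.8333)² = 4.2222.
  S^{-1} = (1/det) · [[d, -b], [-b, a]] = [[1.0066, 1.3816],
 [1.3816, 2.1316]].

Step 4 — quadratic form (x̄ - mu_0)^T · S^{-1} · (x̄ - mu_0):
  S^{-1} · (x̄ - mu_0) = (-0.2171, -0.5921),
  (x̄ - mu_0)^T · [...] = (1.5)·(-0.2171) + (-1.25)·(-0.5921) = 0.4145.

Step 5 — scale by n: T² = 4 · 0.4145 = 1.6579.

T² ≈ 1.6579


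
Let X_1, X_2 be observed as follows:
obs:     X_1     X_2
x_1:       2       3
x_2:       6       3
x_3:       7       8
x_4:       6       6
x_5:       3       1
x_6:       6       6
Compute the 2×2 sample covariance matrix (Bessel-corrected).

Step 1 — column means:
  mean(X_1) = (2 + 6 + 7 + 6 + 3 + 6) / 6 = 30/6 = 5
  mean(X_2) = (3 + 3 + 8 + 6 + 1 + 6) / 6 = 27/6 = 4.5

Step 2 — sample covariance S[i,j] = (1/(n-1)) · Σ_k (x_{k,i} - mean_i) · (x_{k,j} - mean_j), with n-1 = 5.
  S[X_1,X_1] = ((-3)·(-3) + (1)·(1) + (2)·(2) + (1)·(1) + (-2)·(-2) + (1)·(1)) / 5 = 20/5 = 4
  S[X_1,X_2] = ((-3)·(-1.5) + (1)·(-1.5) + (2)·(3.5) + (1)·(1.5) + (-2)·(-3.5) + (1)·(1.5)) / 5 = 20/5 = 4
  S[X_2,X_2] = ((-1.5)·(-1.5) + (-1.5)·(-1.5) + (3.5)·(3.5) + (1.5)·(1.5) + (-3.5)·(-3.5) + (1.5)·(1.5)) / 5 = 33.5/5 = 6.7

S is symmetric (S[j,i] = S[i,j]). Assembling:

S = [[4, 4],
 [4, 6.7]]


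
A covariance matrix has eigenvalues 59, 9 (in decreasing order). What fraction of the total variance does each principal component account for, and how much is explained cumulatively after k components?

Step 1 — total variance = trace(Sigma) = Σ λ_i = 59 + 9 = 68.

Step 2 — fraction explained by component i = λ_i / Σ λ:
  PC1: 59/68 = 0.8676
  PC2: 9/68 = 0.1324

Step 3 — cumulative fraction after k components = (λ_1 + ... + λ_k) / Σ λ:
  k = 1: 59/68 = 0.8676
  k = 2: (59 + 9)/68 = 68/68 = 1

Summary (fraction, with percent):

explained: PC1 0.8676 (86.76%), PC2 0.1324 (13.24%);  cumulative: 0.8676, 1


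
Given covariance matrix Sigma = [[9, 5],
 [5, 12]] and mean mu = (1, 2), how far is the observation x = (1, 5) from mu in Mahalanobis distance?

Step 1 — centre the observation: (x - mu) = (0, 3).

Step 2 — invert Sigma. det(Sigma) = 9·12 - (5)² = 83.
  Sigma^{-1} = (1/det) · [[d, -b], [-b, a]] = [[0.1446, -0.0602],
 [-0.0602, 0.1084]].

Step 3 — form the quadratic (x - mu)^T · Sigma^{-1} · (x - mu):
  Sigma^{-1} · (x - mu) = (-0.1807, 0.3253).
  (x - mu)^T · [Sigma^{-1} · (x - mu)] = (0)·(-0.1807) + (3)·(0.3253) = 0.9759.

Step 4 — take square root: d = √(0.9759) ≈ 0.9879.

d(x, mu) = √(0.9759) ≈ 0.9879


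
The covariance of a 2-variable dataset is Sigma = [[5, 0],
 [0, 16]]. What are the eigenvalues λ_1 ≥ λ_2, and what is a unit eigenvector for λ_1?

Step 1 — characteristic polynomial of 2×2 Sigma:
  det(Sigma - λI) = λ² - trace · λ + det = 0.
  trace = 5 + 16 = 21, det = 5·16 - (0)² = 80.
Step 2 — discriminant:
  Δ = trace² - 4·det = 441 - 320 = 121.
Step 3 — eigenvalues:
  λ = (trace ± √Δ)/2 = (21 ± 11)/2,
  λ_1 = 16,  λ_2 = 5.

Step 4 — unit eigenvector for λ_1: Sigma is diagonal, so its eigenvectors are the coordinate axes. λ_1 = 16 is the diagonal entry on the second coordinate axis, hence
  v_1 = (0, 1) (||v_1|| = 1).

λ_1 = 16,  λ_2 = 5;  v_1 ≈ (0, 1)


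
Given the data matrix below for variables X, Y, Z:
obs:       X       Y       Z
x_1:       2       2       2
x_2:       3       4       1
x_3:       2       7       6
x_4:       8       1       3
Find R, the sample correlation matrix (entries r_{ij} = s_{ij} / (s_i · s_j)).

Step 1 — column means:
  mean(X) = (2 + 3 + 2 + 8) / 4 = 15/4 = 3.75
  mean(Y) = (2 + 4 + 7 + 1) / 4 = 14/4 = 3.5
  mean(Z) = (2 + 1 + 6 + 3) / 4 = 12/4 = 3

Step 2 — sample variances and covariances s[i,j] = (1/(n-1)) · Σ_k (x_{k,i} - mean_i) · (x_{k,j} - mean_j), with n-1 = 3:
  s[X,X] = ((-1.75)·(-1.75) + (-0.75)·(-0.75) + (-1.75)·(-1.75) + (4.25)·(4.25)) / 3 = 24.75/3 = 8.25
  s[X,Y] = ((-1.75)·(-1.5) + (-0.75)·(0.5) + (-1.75)·(3.5) + (4.25)·(-2.5)) / 3 = -14.5/3 = -4.8333
  s[X,Z] = ((-1.75)·(-1) + (-0.75)·(-2) + (-1.75)·(3) + (4.25)·(0)) / 3 = -2/3 = -0.6667
  s[Y,Y] = ((-1.5)·(-1.5) + (0.5)·(0.5) + (3.5)·(3.5) + (-2.5)·(-2.5)) / 3 = 21/3 = 7
  s[Y,Z] = ((-1.5)·(-1) + (0.5)·(-2) + (3.5)·(3) + (-2.5)·(0)) / 3 = 11/3 = 3.6667
  s[Z,Z] = ((-1)·(-1) + (-2)·(-2) + (3)·(3) + (0)·(0)) / 3 = 14/3 = 4.6667
  Sample standard deviations s_i = √(s[i,i]):
  s(X) = √(8.25) = 2.8723
  s(Y) = √(7) = 2.6458
  s(Z) = √(4.6667) = 2.1602

Step 3 — r_{ij} = s_{ij} / (s_i · s_j):
  r[X,X] = 1 (diagonal).
  r[X,Y] = -4.8333 / (2.8723 · 2.6458) = -4.8333 / 7.5993 = -0.636
  r[X,Z] = -0.6667 / (2.8723 · 2.1602) = -0.6667 / 6.2048 = -0.1074
  r[Y,Y] = 1 (diagonal).
  r[Y,Z] = 3.6667 / (2.6458 · 2.1602) = 3.6667 / 5.7155 = 0.6415
  r[Z,Z] = 1 (diagonal).

R is symmetric with unit diagonal. Assembling:

R = [[1, -0.636, -0.1074],
 [-0.636, 1, 0.6415],
 [-0.1074, 0.6415, 1]]


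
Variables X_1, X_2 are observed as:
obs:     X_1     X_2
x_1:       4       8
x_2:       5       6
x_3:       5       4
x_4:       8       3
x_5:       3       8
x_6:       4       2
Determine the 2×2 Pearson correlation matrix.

Step 1 — column means:
  mean(X_1) = (4 + 5 + 5 + 8 + 3 + 4) / 6 = 29/6 = 4.8333
  mean(X_2) = (8 + 6 + 4 + 3 + 8 + 2) / 6 = 31/6 = 5.1667

Step 2 — sample variances and covariances s[i,j] = (1/(n-1)) · Σ_k (x_{k,i} - mean_i) · (x_{k,j} - mean_j), with n-1 = 5:
  s[X_1,X_1] = ((-0.8333)·(-0.8333) + (0.1667)·(0.1667) + (0.1667)·(0.1667) + (3.1667)·(3.1667) + (-1.8333)·(-1.8333) + (-0.8333)·(-0.8333)) / 5 = 14.8333/5 = 2.9667
  s[X_1,X_2] = ((-0.8333)·(2.8333) + (0.1667)·(0.8333) + (0.1667)·(-1.1667) + (3.1667)·(-2.1667) + (-1.8333)·(2.8333) + (-0.8333)·(-3.1667)) / 5 = -11.8333/5 = -2.3667
  s[X_2,X_2] = ((2.8333)·(2.8333) + (0.8333)·(0.8333) + (-1.1667)·(-1.1667) + (-2.1667)·(-2.1667) + (2.8333)·(2.8333) + (-3.1667)·(-3.1667)) / 5 = 32.8333/5 = 6.5667
  Sample standard deviations s_i = √(s[i,i]):
  s(X_1) = √(2.9667) = 1.7224
  s(X_2) = √(6.5667) = 2.5626

Step 3 — r_{ij} = s_{ij} / (s_i · s_j):
  r[X_1,X_1] = 1 (diagonal).
  r[X_1,X_2] = -2.3667 / (1.7224 · 2.5626) = -2.3667 / 4.4137 = -0.5362
  r[X_2,X_2] = 1 (diagonal).

R is symmetric with unit diagonal. Assembling:

R = [[1, -0.5362],
 [-0.5362, 1]]


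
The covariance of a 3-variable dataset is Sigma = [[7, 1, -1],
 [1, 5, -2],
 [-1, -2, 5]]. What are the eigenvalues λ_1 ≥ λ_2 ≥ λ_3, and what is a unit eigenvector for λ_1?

Step 1 — characteristic polynomial p(λ) = det(λI - Sigma) = λ³ - tr·λ² + c_1·λ - det, where tr = trace, c_1 = sum of the principal 2×2 minors, det = det(Sigma):
  tr = 7 + 5 + 5 = 17,
  c_1 = (7·5 - (1)²) + (7·5 - (-1)²) + (5·5 - (-2)²) = 34 + 34 + 21 = 89,
  det = 7·(5·5 - (-2)²) - (1)·((1)·5 - (-2)·(-1)) + (-1)·((1)·(-2) - 5·(-1)) = 7·(21) - (1)·(3) + (-1)·(3) = 141.
  So p(λ) = λ³ - 17λ² + 89λ - 141.
Step 2 — look for an integer root (rational root theorem: any rational root is an integer divisor of 141). Testing λ = 3:
  p(3) = 27 - 153 + 267 - 141 = 0  ✓
  Dividing out (λ - 3): p(λ) = (λ - 3)(λ² - 14λ + 47).
Step 3 — remaining eigenvalues from the quadratic λ² - 14λ + 47 = 0:
  Δ = 14² - 4·47 = 196 - 188 = 8,  λ = (14 ± √8)/2 = (14 ± 2.8284)/2 ≈ 8.4142 or 5.5858.
  Sorted: λ_1 = 8.4142,  λ_2 = 5.5858,  λ_3 = 3  (check: sum = 17 = tr ✓).

Step 4 — unit eigenvector for λ_1 ≈ 8.4142: v spans the null space of (Sigma - λ_1 I), whose rows are
  r_1 = (-1.4142, 1, -1),  r_2 = (1, -3.4142, -2),  r_3 = (-1, -2, -3.4142).
  v is orthogonal to every row, so take v ∝ r_1 × r_2 = ((1)·(-2) - (-1)·(-3.4142), (-1)·(1) - (-1.4142)·(-2), (-1.4142)·(-3.4142) - (1)·(1)) ≈ (-5.4142, -3.8284, 3.8284).
  Rescale (multiply by -1 so the first nonzero entry is positive): u = (5.4142, 3.8284, -3.8284).
  ||u|| = √((5.4142)² + (3.8284)² + (-3.8284)²) = √(58.6274) ≈ 7.6569,  v_1 = u/||u|| ≈ (0.7071, 0.5, -0.5) (||v_1|| = 1).

λ_1 = 8.4142,  λ_2 = 5.5858,  λ_3 = 3;  v_1 ≈ (0.7071, 0.5, -0.5)


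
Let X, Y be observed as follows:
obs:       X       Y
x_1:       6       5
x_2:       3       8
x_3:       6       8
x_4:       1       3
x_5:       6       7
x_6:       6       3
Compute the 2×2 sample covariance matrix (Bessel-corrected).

Step 1 — column means:
  mean(X) = (6 + 3 + 6 + 1 + 6 + 6) / 6 = 28/6 = 4.6667
  mean(Y) = (5 + 8 + 8 + 3 + 7 + 3) / 6 = 34/6 = 5.6667

Step 2 — sample covariance S[i,j] = (1/(n-1)) · Σ_k (x_{k,i} - mean_i) · (x_{k,j} - mean_j), with n-1 = 5.
  S[X,X] = ((1.3333)·(1.3333) + (-1.6667)·(-1.6667) + (1.3333)·(1.3333) + (-3.6667)·(-3.6667) + (1.3333)·(1.3333) + (1.3333)·(1.3333)) / 5 = 23.3333/5 = 4.6667
  S[X,Y] = ((1.3333)·(-0.6667) + (-1.6667)·(2.3333) + (1.3333)·(2.3333) + (-3.6667)·(-2.6667) + (1.3333)·(1.3333) + (1.3333)·(-2.6667)) / 5 = 6.3333/5 = 1.2667
  S[Y,Y] = ((-0.6667)·(-0.6667) + (2.3333)·(2.3333) + (2.3333)·(2.3333) + (-2.6667)·(-2.6667) + (1.3333)·(1.3333) + (-2.6667)·(-2.6667)) / 5 = 27.3333/5 = 5.4667

S is symmetric (S[j,i] = S[i,j]). Assembling:

S = [[4.6667, 1.2667],
 [1.2667, 5.4667]]


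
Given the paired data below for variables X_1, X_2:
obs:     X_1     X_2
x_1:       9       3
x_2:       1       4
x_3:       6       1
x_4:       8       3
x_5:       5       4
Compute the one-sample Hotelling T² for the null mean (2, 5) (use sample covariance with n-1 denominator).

Step 1 — sample mean vector:
  mean(X_1) = (9 + 1 + 6 + 8 + 5) / 5 = 29/5 = 5.8
  mean(X_2) = (3 + 4 + 1 + 3 + 4) / 5 = 15/5 = 3
  x̄ = (5.8, 3),  deviation x̄ - mu_0 = (5.8, 3) - (2, 5) = (3.8, -2).

Step 2 — sample covariance matrix, S[i,j] = (1/(n-1)) · Σ_k (x_{k,i} - mean_i) · (x_{k,j} - mean_j), divisor n-1 = 4:
  S[X_1,X_1] = ((3.2)·(3.2) + (-4.8)·(-4.8) + (0.2)·(0.2) + (2.2)·(2.2) + (-0.8)·(-0.8)) / 4 = 38.8/4 = 9.7
  S[X_1,X_2] = ((3.2)·(0) + (-4.8)·(1) + (0.2)·(-2) + (2.2)·(0) + (-0.8)·(1)) / 4 = -6/4 = -1.5
  S[X_2,X_2] = ((0)·(0) + (1)·(1) + (-2)·(-2) + (0)·(0) + (1)·(1)) / 4 = 6/4 = 1.5
  S = [[9.7, -1.5],
 [-1.5, 1.5]].

Step 3 — invert S. det(S) = 9.7·1.5 - (-1.5)² = 12.3.
  S^{-1} = (1/det) · [[d, -b], [-b, a]] = [[0.122, 0.122],
 [0.122, 0.7886]].

Step 4 — quadratic form (x̄ - mu_0)^T · S^{-1} · (x̄ - mu_0):
  S^{-1} · (x̄ - mu_0) = (0.2195, -1.1138),
  (x̄ - mu_0)^T · [...] = (3.8)·(0.2195) + (-2)·(-1.1138) = 3.0618.

Step 5 — scale by n: T² = 5 · 3.0618 = 15.3089.

T² ≈ 15.3089


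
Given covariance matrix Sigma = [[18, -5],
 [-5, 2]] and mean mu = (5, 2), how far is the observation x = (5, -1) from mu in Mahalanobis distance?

Step 1 — centre the observation: (x - mu) = (0, -3).

Step 2 — invert Sigma. det(Sigma) = 18·2 - (-5)² = 11.
  Sigma^{-1} = (1/det) · [[d, -b], [-b, a]] = [[0.1818, 0.4545],
 [0.4545, 1.6364]].

Step 3 — form the quadratic (x - mu)^T · Sigma^{-1} · (x - mu):
  Sigma^{-1} · (x - mu) = (-1.3636, -4.9091).
  (x - mu)^T · [Sigma^{-1} · (x - mu)] = (0)·(-1.3636) + (-3)·(-4.9091) = 14.7273.

Step 4 — take square root: d = √(14.7273) ≈ 3.8376.

d(x, mu) = √(14.7273) ≈ 3.8376


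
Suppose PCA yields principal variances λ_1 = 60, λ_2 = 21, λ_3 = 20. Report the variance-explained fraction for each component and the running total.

Step 1 — total variance = trace(Sigma) = Σ λ_i = 60 + 21 + 20 = 101.

Step 2 — fraction explained by component i = λ_i / Σ λ:
  PC1: 60/101 = 0.5941
  PC2: 21/101 = 0.2079
  PC3: 20/101 = 0.198

Step 3 — cumulative fraction after k components = (λ_1 + ... + λ_k) / Σ λ:
  k = 1: 60/101 = 0.5941
  k = 2: (60 + 21)/101 = 81/101 = 0.802
  k = 3: (60 + 21 + 20)/101 = 101/101 = 1

Summary (fraction, with percent):

explained: PC1 0.5941 (59.41%), PC2 0.2079 (20.79%), PC3 0.198 (19.8%);  cumulative: 0.5941, 0.802, 1


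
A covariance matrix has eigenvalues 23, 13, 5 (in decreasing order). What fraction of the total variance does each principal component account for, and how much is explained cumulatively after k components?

Step 1 — total variance = trace(Sigma) = Σ λ_i = 23 + 13 + 5 = 41.

Step 2 — fraction explained by component i = λ_i / Σ λ:
  PC1: 23/41 = 0.561
  PC2: 13/41 = 0.3171
  PC3: 5/41 = 0.122

Step 3 — cumulative fraction after k components = (λ_1 + ... + λ_k) / Σ λ:
  k = 1: 23/41 = 0.561
  k = 2: (23 + 13)/41 = 36/41 = 0.878
  k = 3: (23 + 13 + 5)/41 = 41/41 = 1

Summary (fraction, with percent):

explained: PC1 0.561 (56.1%), PC2 0.3171 (31.71%), PC3 0.122 (12.2%);  cumulative: 0.561, 0.878, 1


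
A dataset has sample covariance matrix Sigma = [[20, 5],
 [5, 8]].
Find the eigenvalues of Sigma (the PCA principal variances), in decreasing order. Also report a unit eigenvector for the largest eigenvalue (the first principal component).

Step 1 — characteristic polynomial of 2×2 Sigma:
  det(Sigma - λI) = λ² - trace · λ + det = 0.
  trace = 20 + 8 = 28, det = 20·8 - (5)² = 135.
Step 2 — discriminant:
  Δ = trace² - 4·det = 784 - 540 = 244.
Step 3 — eigenvalues:
  λ = (trace ± √Δ)/2 = (28 ± 15.6205)/2,
  λ_1 = 21.8102,  λ_2 = 6.1898.

Step 4 — unit eigenvector for λ_1: solve (Sigma - λ_1 I)v = 0. First row:
  (20 - 21.8102)·v_x + (5)·v_y = 0, i.e. (-1.8102)·v_x + (5)·v_y = 0,
  so v ∝ (b, λ_1 - a) = (5, 1.8102) = u.
  ||u|| = √((5)² + (1.8102)²) = √(28.277) ≈ 5.3176,
  v_1 = u/||u|| ≈ (0.9403, 0.3404) (||v_1|| = 1).

λ_1 = 21.8102,  λ_2 = 6.1898;  v_1 ≈ (0.9403, 0.3404)


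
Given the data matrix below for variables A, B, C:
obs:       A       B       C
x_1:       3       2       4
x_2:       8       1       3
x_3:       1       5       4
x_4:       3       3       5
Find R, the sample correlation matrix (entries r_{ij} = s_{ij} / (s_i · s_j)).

Step 1 — column means:
  mean(A) = (3 + 8 + 1 + 3) / 4 = 15/4 = 3.75
  mean(B) = (2 + 1 + 5 + 3) / 4 = 11/4 = 2.75
  mean(C) = (4 + 3 + 4 + 5) / 4 = 16/4 = 4

Step 2 — sample variances and covariances s[i,j] = (1/(n-1)) · Σ_k (x_{k,i} - mean_i) · (x_{k,j} - mean_j), with n-1 = 3:
  s[A,A] = ((-0.75)·(-0.75) + (4.25)·(4.25) + (-2.75)·(-2.75) + (-0.75)·(-0.75)) / 3 = 26.75/3 = 8.9167
  s[A,B] = ((-0.75)·(-0.75) + (4.25)·(-1.75) + (-2.75)·(2.25) + (-0.75)·(0.25)) / 3 = -13.25/3 = -4.4167
  s[A,C] = ((-0.75)·(0) + (4.25)·(-1) + (-2.75)·(0) + (-0.75)·(1)) / 3 = -5/3 = -1.6667
  s[B,B] = ((-0.75)·(-0.75) + (-1.75)·(-1.75) + (2.25)·(2.25) + (0.25)·(0.25)) / 3 = 8.75/3 = 2.9167
  s[B,C] = ((-0.75)·(0) + (-1.75)·(-1) + (2.25)·(0) + (0.25)·(1)) / 3 = 2/3 = 0.6667
  s[C,C] = ((0)·(0) + (-1)·(-1) + (0)·(0) + (1)·(1)) / 3 = 2/3 = 0.6667
  Sample standard deviations s_i = √(s[i,i]):
  s(A) = √(8.9167) = 2.9861
  s(B) = √(2.9167) = 1.7078
  s(C) = √(0.6667) = 0.8165

Step 3 — r_{ij} = s_{ij} / (s_i · s_j):
  r[A,A] = 1 (diagonal).
  r[A,B] = -4.4167 / (2.9861 · 1.7078) = -4.4167 / 5.0997 = -0.8661
  r[A,C] = -1.6667 / (2.9861 · 0.8165) = -1.6667 / 2.4381 = -0.6836
  r[B,B] = 1 (diagonal).
  r[B,C] = 0.6667 / (1.7078 · 0.8165) = 0.6667 / 1.3944 = 0.4781
  r[C,C] = 1 (diagonal).

R is symmetric with unit diagonal. Assembling:

R = [[1, -0.8661, -0.6836],
 [-0.8661, 1, 0.4781],
 [-0.6836, 0.4781, 1]]


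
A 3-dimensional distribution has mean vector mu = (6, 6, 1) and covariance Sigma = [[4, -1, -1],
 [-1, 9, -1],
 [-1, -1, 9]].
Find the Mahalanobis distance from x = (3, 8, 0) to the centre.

Step 1 — centre the observation: (x - mu) = (-3, 2, -1).

Step 2 — invert Sigma (cofactor / det for 3×3, or solve directly):
  Sigma^{-1} = [[0.2667, 0.0333, 0.0333],
 [0.0333, 0.1167, 0.0167],
 [0.0333, 0.0167, 0.1167]].

Step 3 — form the quadratic (x - mu)^T · Sigma^{-1} · (x - mu):
  Sigma^{-1} · (x - mu) = (-0.7667, 0.1167, -0.1833).
  (x - mu)^T · [Sigma^{-1} · (x - mu)] = (-3)·(-0.7667) + (2)·(0.1167) + (-1)·(-0.1833) = 2.7167.

Step 4 — take square root: d = √(2.7167) ≈ 1.6482.

d(x, mu) = √(2.7167) ≈ 1.6482


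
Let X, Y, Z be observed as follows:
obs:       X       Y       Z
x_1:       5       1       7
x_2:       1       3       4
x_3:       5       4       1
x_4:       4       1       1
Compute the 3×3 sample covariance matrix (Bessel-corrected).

Step 1 — column means:
  mean(X) = (5 + 1 + 5 + 4) / 4 = 15/4 = 3.75
  mean(Y) = (1 + 3 + 4 + 1) / 4 = 9/4 = 2.25
  mean(Z) = (7 + 4 + 1 + 1) / 4 = 13/4 = 3.25

Step 2 — sample covariance S[i,j] = (1/(n-1)) · Σ_k (x_{k,i} - mean_i) · (x_{k,j} - mean_j), with n-1 = 3.
  S[X,X] = ((1.25)·(1.25) + (-2.75)·(-2.75) + (1.25)·(1.25) + (0.25)·(0.25)) / 3 = 10.75/3 = 3.5833
  S[X,Y] = ((1.25)·(-1.25) + (-2.75)·(0.75) + (1.25)·(1.75) + (0.25)·(-1.25)) / 3 = -1.75/3 = -0.5833
  S[X,Z] = ((1.25)·(3.75) + (-2.75)·(0.75) + (1.25)·(-2.25) + (0.25)·(-2.25)) / 3 = -0.75/3 = -0.25
  S[Y,Y] = ((-1.25)·(-1.25) + (0.75)·(0.75) + (1.75)·(1.75) + (-1.25)·(-1.25)) / 3 = 6.75/3 = 2.25
  S[Y,Z] = ((-1.25)·(3.75) + (0.75)·(0.75) + (1.75)·(-2.25) + (-1.25)·(-2.25)) / 3 = -5.25/3 = -1.75
  S[Z,Z] = ((3.75)·(3.75) + (0.75)·(0.75) + (-2.25)·(-2.25) + (-2.25)·(-2.25)) / 3 = 24.75/3 = 8.25

S is symmetric (S[j,i] = S[i,j]). Assembling:

S = [[3.5833, -0.5833, -0.25],
 [-0.5833, 2.25, -1.75],
 [-0.25, -1.75, 8.25]]


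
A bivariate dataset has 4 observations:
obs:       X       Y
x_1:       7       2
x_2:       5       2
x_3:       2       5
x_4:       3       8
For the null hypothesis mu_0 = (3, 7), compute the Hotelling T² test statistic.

Step 1 — sample mean vector:
  mean(X) = (7 + 5 + 2 + 3) / 4 = 17/4 = 4.25
  mean(Y) = (2 + 2 + 5 + 8) / 4 = 17/4 = 4.25
  x̄ = (4.25, 4.25),  deviation x̄ - mu_0 = (4.25, 4.25) - (3, 7) = (1.25, -2.75).

Step 2 — sample covariance matrix, S[i,j] = (1/(n-1)) · Σ_k (x_{k,i} - mean_i) · (x_{k,j} - mean_j), divisor n-1 = 3:
  S[X,X] = ((2.75)·(2.75) + (0.75)·(0.75) + (-2.25)·(-2.25) + (-1.25)·(-1.25)) / 3 = 14.75/3 = 4.9167
  S[X,Y] = ((2.75)·(-2.25) + (0.75)·(-2.25) + (-2.25)·(0.75) + (-1.25)·(3.75)) / 3 = -14.25/3 = -4.75
  S[Y,Y] = ((-2.25)·(-2.25) + (-2.25)·(-2.25) + (0.75)·(0.75) + (3.75)·(3.75)) / 3 = 24.75/3 = 8.25
  S = [[4.9167, -4.75],
 [-4.75, 8.25]].

Step 3 — invert S. det(S) = 4.9167·8.25 - (-4.75)² = 18.
  S^{-1} = (1/det) · [[d, -b], [-b, a]] = [[0.4583, 0.2639],
 [0.2639, 0.2731]].

Step 4 — quadratic form (x̄ - mu_0)^T · S^{-1} · (x̄ - mu_0):
  S^{-1} · (x̄ - mu_0) = (-0.1528, -0.4213),
  (x̄ - mu_0)^T · [...] = (1.25)·(-0.1528) + (-2.75)·(-0.4213) = 0.9676.

Step 5 — scale by n: T² = 4 · 0.9676 = 3.8704.

T² ≈ 3.8704


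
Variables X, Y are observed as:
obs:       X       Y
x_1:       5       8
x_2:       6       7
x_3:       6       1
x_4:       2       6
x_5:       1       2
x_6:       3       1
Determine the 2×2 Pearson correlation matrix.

Step 1 — column means:
  mean(X) = (5 + 6 + 6 + 2 + 1 + 3) / 6 = 23/6 = 3.8333
  mean(Y) = (8 + 7 + 1 + 6 + 2 + 1) / 6 = 25/6 = 4.1667

Step 2 — sample variances and covariances s[i,j] = (1/(n-1)) · Σ_k (x_{k,i} - mean_i) · (x_{k,j} - mean_j), with n-1 = 5:
  s[X,X] = ((1.1667)·(1.1667) + (2.1667)·(2.1667) + (2.1667)·(2.1667) + (-1.8333)·(-1.8333) + (-2.8333)·(-2.8333) + (-0.8333)·(-0.8333)) / 5 = 22.8333/5 = 4.5667
  s[X,Y] = ((1.1667)·(3.8333) + (2.1667)·(2.8333) + (2.1667)·(-3.1667) + (-1.8333)·(1.8333) + (-2.8333)·(-2.1667) + (-0.8333)·(-3.1667)) / 5 = 9.1667/5 = 1.8333
  s[Y,Y] = ((3.8333)·(3.8333) + (2.8333)·(2.8333) + (-3.1667)·(-3.1667) + (1.8333)·(1.8333) + (-2.1667)·(-2.1667) + (-3.1667)·(-3.1667)) / 5 = 50.8333/5 = 10.1667
  Sample standard deviations s_i = √(s[i,i]):
  s(X) = √(4.5667) = 2.137
  s(Y) = √(10.1667) = 3.1885

Step 3 — r_{ij} = s_{ij} / (s_i · s_j):
  r[X,X] = 1 (diagonal).
  r[X,Y] = 1.8333 / (2.137 · 3.1885) = 1.8333 / 6.8138 = 0.2691
  r[Y,Y] = 1 (diagonal).

R is symmetric with unit diagonal. Assembling:

R = [[1, 0.2691],
 [0.2691, 1]]


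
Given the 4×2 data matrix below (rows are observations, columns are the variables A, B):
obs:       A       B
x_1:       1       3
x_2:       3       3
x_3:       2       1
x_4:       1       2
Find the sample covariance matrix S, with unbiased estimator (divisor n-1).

Step 1 — column means:
  mean(A) = (1 + 3 + 2 + 1) / 4 = 7/4 = 1.75
  mean(B) = (3 + 3 + 1 + 2) / 4 = 9/4 = 2.25

Step 2 — sample covariance S[i,j] = (1/(n-1)) · Σ_k (x_{k,i} - mean_i) · (x_{k,j} - mean_j), with n-1 = 3.
  S[A,A] = ((-0.75)·(-0.75) + (1.25)·(1.25) + (0.25)·(0.25) + (-0.75)·(-0.75)) / 3 = 2.75/3 = 0.9167
  S[A,B] = ((-0.75)·(0.75) + (1.25)·(0.75) + (0.25)·(-1.25) + (-0.75)·(-0.25)) / 3 = 0.25/3 = 0.0833
  S[B,B] = ((0.75)·(0.75) + (0.75)·(0.75) + (-1.25)·(-1.25) + (-0.25)·(-0.25)) / 3 = 2.75/3 = 0.9167

S is symmetric (S[j,i] = S[i,j]). Assembling:

S = [[0.9167, 0.0833],
 [0.0833, 0.9167]]


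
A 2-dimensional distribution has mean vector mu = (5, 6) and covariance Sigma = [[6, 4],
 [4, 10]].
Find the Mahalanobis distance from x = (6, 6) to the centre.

Step 1 — centre the observation: (x - mu) = (1, 0).

Step 2 — invert Sigma. det(Sigma) = 6·10 - (4)² = 44.
  Sigma^{-1} = (1/det) · [[d, -b], [-b, a]] = [[0.2273, -0.0909],
 [-0.0909, 0.1364]].

Step 3 — form the quadratic (x - mu)^T · Sigma^{-1} · (x - mu):
  Sigma^{-1} · (x - mu) = (0.2273, -0.0909).
  (x - mu)^T · [Sigma^{-1} · (x - mu)] = (1)·(0.2273) + (0)·(-0.0909) = 0.2273.

Step 4 — take square root: d = √(0.2273) ≈ 0.4767.

d(x, mu) = √(0.2273) ≈ 0.4767


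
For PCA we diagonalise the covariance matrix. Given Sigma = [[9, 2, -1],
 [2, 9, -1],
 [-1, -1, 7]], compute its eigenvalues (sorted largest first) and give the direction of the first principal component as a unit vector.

Step 1 — characteristic polynomial p(λ) = det(λI - Sigma) = λ³ - tr·λ² + c_1·λ - det, where tr = trace, c_1 = sum of the principal 2×2 minors, det = det(Sigma):
  tr = 9 + 9 + 7 = 25,
  c_1 = (9·9 - (2)²) + (9·7 - (-1)²) + (9·7 - (-1)²) = 77 + 62 + 62 = 201,
  det = 9·(9·7 - (-1)²) - (2)·((2)·7 - (-1)·(-1)) + (-1)·((2)·(-1) - 9·(-1)) = 9·(62) - (2)·(13) + (-1)·(7) = 525.
  So p(λ) = λ³ - 25λ² + 201λ - 525.
Step 2 — look for an integer root (rational root theorem: any rational root is an integer divisor of 525). Testing λ = 7:
  p(7) = 343 - 1225 + 1407 - 525 = 0  ✓
  Dividing out (λ - 7): p(λ) = (λ - 7)(λ² - 18λ + 75).
Step 3 — remaining eigenvalues from the quadratic λ² - 18λ + 75 = 0:
  Δ = 18² - 4·75 = 324 - 300 = 24,  λ = (18 ± √24)/2 = (18 ± 4.899)/2 ≈ 11.4495 or 6.5505.
  Sorted: λ_1 = 11.4495,  λ_2 = 7,  λ_3 = 6.5505  (check: sum = 25 = tr ✓).

Step 4 — unit eigenvector for λ_1 ≈ 11.4495: v spans the null space of (Sigma - λ_1 I), whose rows are
  r_1 = (-2.4495, 2, -1),  r_2 = (2, -2.4495, -1),  r_3 = (-1, -1, -4.4495).
  v is orthogonal to every row, so take v ∝ r_1 × r_2 = ((2)·(-1) - (-1)·(-2.4495), (-1)·(2) - (-2.4495)·(-1), (-2.4495)·(-2.4495) - (2)·(2)) ≈ (-4.4495, -4.4495, 2).
  Rescale (multiply by -1 so the first nonzero entry is positive): u = (4.4495, 4.4495, -2).
  ||u|| = √((4.4495)² + (4.4495)² + (-2)²) = √(43.5959) ≈ 6.6027,  v_1 = u/||u|| ≈ (0.6739, 0.6739, -0.3029) (||v_1|| = 1).

λ_1 = 11.4495,  λ_2 = 7,  λ_3 = 6.5505;  v_1 ≈ (0.6739, 0.6739, -0.3029)


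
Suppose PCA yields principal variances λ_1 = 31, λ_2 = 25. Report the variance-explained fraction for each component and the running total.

Step 1 — total variance = trace(Sigma) = Σ λ_i = 31 + 25 = 56.

Step 2 — fraction explained by component i = λ_i / Σ λ:
  PC1: 31/56 = 0.5536
  PC2: 25/56 = 0.4464

Step 3 — cumulative fraction after k components = (λ_1 + ... + λ_k) / Σ λ:
  k = 1: 31/56 = 0.5536
  k = 2: (31 + 25)/56 = 56/56 = 1

Summary (fraction, with percent):

explained: PC1 0.5536 (55.36%), PC2 0.4464 (44.64%);  cumulative: 0.5536, 1


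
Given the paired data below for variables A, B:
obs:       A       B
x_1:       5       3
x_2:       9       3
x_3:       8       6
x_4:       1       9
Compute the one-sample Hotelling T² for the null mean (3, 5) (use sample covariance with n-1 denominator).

Step 1 — sample mean vector:
  mean(A) = (5 + 9 + 8 + 1) / 4 = 23/4 = 5.75
  mean(B) = (3 + 3 + 6 + 9) / 4 = 21/4 = 5.25
  x̄ = (5.75, 5.25),  deviation x̄ - mu_0 = (5.75, 5.25) - (3, 5) = (2.75, 0.25).

Step 2 — sample covariance matrix, S[i,j] = (1/(n-1)) · Σ_k (x_{k,i} - mean_i) · (x_{k,j} - mean_j), divisor n-1 = 3:
  S[A,A] = ((-0.75)·(-0.75) + (3.25)·(3.25) + (2.25)·(2.25) + (-4.75)·(-4.75)) / 3 = 38.75/3 = 12.9167
  S[A,B] = ((-0.75)·(-2.25) + (3.25)·(-2.25) + (2.25)·(0.75) + (-4.75)·(3.75)) / 3 = -21.75/3 = -7.25
  S[B,B] = ((-2.25)·(-2.25) + (-2.25)·(-2.25) + (0.75)·(0.75) + (3.75)·(3.75)) / 3 = 24.75/3 = 8.25
  S = [[12.9167, -7.25],
 [-7.25, 8.25]].

Step 3 — invert S. det(S) = 12.9167·8.25 - (-7.25)² = 54.
  S^{-1} = (1/det) · [[d, -b], [-b, a]] = [[0.1528, 0.1343],
 [0.1343, 0.2392]].

Step 4 — quadratic form (x̄ - mu_0)^T · S^{-1} · (x̄ - mu_0):
  S^{-1} · (x̄ - mu_0) = (0.4537, 0.429),
  (x̄ - mu_0)^T · [...] = (2.75)·(0.4537) + (0.25)·(0.429) = 1.3549.

Step 5 — scale by n: T² = 4 · 1.3549 = 5.4198.

T² ≈ 5.4198


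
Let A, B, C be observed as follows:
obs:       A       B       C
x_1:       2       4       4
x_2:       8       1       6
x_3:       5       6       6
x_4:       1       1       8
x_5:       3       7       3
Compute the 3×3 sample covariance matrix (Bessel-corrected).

Step 1 — column means:
  mean(A) = (2 + 8 + 5 + 1 + 3) / 5 = 19/5 = 3.8
  mean(B) = (4 + 1 + 6 + 1 + 7) / 5 = 19/5 = 3.8
  mean(C) = (4 + 6 + 6 + 8 + 3) / 5 = 27/5 = 5.4

Step 2 — sample covariance S[i,j] = (1/(n-1)) · Σ_k (x_{k,i} - mean_i) · (x_{k,j} - mean_j), with n-1 = 4.
  S[A,A] = ((-1.8)·(-1.8) + (4.2)·(4.2) + (1.2)·(1.2) + (-2.8)·(-2.8) + (-0.8)·(-0.8)) / 4 = 30.8/4 = 7.7
  S[A,B] = ((-1.8)·(0.2) + (4.2)·(-2.8) + (1.2)·(2.2) + (-2.8)·(-2.8) + (-0.8)·(3.2)) / 4 = -4.2/4 = -1.05
  S[A,C] = ((-1.8)·(-1.4) + (4.2)·(0.6) + (1.2)·(0.6) + (-2.8)·(2.6) + (-0.8)·(-2.4)) / 4 = 0.4/4 = 0.1
  S[B,B] = ((0.2)·(0.2) + (-2.8)·(-2.8) + (2.2)·(2.2) + (-2.8)·(-2.8) + (3.2)·(3.2)) / 4 = 30.8/4 = 7.7
  S[B,C] = ((0.2)·(-1.4) + (-2.8)·(0.6) + (2.2)·(0.6) + (-2.8)·(2.6) + (3.2)·(-2.4)) / 4 = -15.6/4 = -3.9
  S[C,C] = ((-1.4)·(-1.4) + (0.6)·(0.6) + (0.6)·(0.6) + (2.6)·(2.6) + (-2.4)·(-2.4)) / 4 = 15.2/4 = 3.8

S is symmetric (S[j,i] = S[i,j]). Assembling:

S = [[7.7, -1.05, 0.1],
 [-1.05, 7.7, -3.9],
 [0.1, -3.9, 3.8]]
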